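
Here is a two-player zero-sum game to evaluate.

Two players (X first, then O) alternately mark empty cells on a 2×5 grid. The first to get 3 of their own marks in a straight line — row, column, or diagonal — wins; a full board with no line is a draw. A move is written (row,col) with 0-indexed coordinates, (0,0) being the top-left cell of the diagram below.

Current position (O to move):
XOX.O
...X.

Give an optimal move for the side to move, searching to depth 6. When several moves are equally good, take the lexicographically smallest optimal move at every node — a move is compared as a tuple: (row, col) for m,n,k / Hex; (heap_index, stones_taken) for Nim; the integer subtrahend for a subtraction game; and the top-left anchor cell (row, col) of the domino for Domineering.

O's best at [XOX.O/...X.]: (1,1)

[XOX.O/...X.] O move#1: (0,3):-1/XOXOO/...X., (1,0):-1/XOX.O/O..X., (1,1):+0/XOX.O/.O.X.*, (1,2):+0/XOX.O/..OX., (1,4):+0/XOX.O/...XO
[XOX.O/.O.X.] X move#2: (0,3):+0/XOXXO/.O.X.*, (1,0):+0/XOX.O/XO.X., (1,2):+0/XOX.O/.OXX., (1,4):+0/XOX.O/.O.XX
[XOXXO/.O.X.] O move#3: (1,0):+0/XOXXO/OO.X.*, (1,2):+0/XOXXO/.OOX., (1,4):+0/XOXXO/.O.XO
[XOXXO/OO.X.] X move#4: (1,2):+0/XOXXO/OOXX.*, (1,4):-1/XOXXO/OO.XX
[XOXXO/OOXX.] O move#5: (1,4):+0/XOXXO/OOXXO*
[XOXXO/OOXXO] end (terminal +0, X#6); searched XOX.O/...X. to 6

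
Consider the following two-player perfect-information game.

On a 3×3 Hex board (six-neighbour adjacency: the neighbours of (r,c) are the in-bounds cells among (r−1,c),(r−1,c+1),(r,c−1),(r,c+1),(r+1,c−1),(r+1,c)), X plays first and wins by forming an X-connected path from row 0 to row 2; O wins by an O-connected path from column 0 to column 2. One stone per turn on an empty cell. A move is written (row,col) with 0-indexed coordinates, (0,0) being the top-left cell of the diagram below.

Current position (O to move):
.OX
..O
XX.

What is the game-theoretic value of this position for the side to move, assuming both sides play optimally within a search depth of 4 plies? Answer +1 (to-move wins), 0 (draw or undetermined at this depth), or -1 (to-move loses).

p1 O@[.OX/..O/XX.]: (0,0)[OOX/..O/XX.]-1 (1,0)[.OX/O.O/XX.]-1 (1,1)[.OX/.OO/XX.]+1* (2,2)[.OX/..O/XXO]-1
p2 X@[.OX/.OO/XX.]: (0,0)[XOX/.OO/XX.]-1* (1,0)[.OX/XOO/XX.]-1 (2,2)[.OX/.OO/XXX]-1
p3 O@[XOX/.OO/XX.]: (1,0)[XOX/OOO/XX.]+1* (2,2)[XOX/.OO/XXO]-1
p4 X@[XOX/OOO/XX.] terminal -1; root [.OX/..O/XX.] d4

value(.OX/..O/XX., O) = +1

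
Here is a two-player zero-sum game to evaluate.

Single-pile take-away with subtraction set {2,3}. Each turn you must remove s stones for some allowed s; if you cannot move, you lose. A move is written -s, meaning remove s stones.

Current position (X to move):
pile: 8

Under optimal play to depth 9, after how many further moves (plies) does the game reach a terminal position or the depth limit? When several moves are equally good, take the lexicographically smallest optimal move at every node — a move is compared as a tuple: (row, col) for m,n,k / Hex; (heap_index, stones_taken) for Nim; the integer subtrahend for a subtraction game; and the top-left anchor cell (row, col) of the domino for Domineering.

ply 1, X at 8 | -2=+1→6*; -3=+1→5
ply 2, O at 6 | -2=-1→4*; -3=-1→3
ply 3, X at 4 | -2=-1→2; -3=+1→1*
ply 4: 1 is terminal -1 (O); from 8 depth 9

PV length from [8]: 3 plies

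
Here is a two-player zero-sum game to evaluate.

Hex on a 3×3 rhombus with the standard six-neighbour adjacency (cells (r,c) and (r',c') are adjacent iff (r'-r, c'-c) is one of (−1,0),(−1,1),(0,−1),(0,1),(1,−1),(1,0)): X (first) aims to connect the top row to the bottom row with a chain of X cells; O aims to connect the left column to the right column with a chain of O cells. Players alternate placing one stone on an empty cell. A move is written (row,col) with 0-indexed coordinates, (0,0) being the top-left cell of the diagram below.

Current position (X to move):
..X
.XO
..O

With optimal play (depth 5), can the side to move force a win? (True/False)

X winning at [..X/.XO/..O]: True

p1 X@[..X/.XO/..O]: (0,0)[X.X/.XO/..O]+1* (0,1)[.XX/.XO/..O]+1 (1,0)[..X/XXO/..O]+1 (2,0)[..X/.XO/X.O]+1 (2,1)[..X/.XO/.XO]+1
p2 O@[X.X/.XO/..O]: (0,1)[XOX/.XO/..O]-1* (1,0)[X.X/OXO/..O]-1 (2,0)[X.X/.XO/O.O]-1 (2,1)[X.X/.XO/.OO]-1
p3 X@[XOX/.XO/..O]: (1,0)[XOX/XXO/..O]+1* (2,0)[XOX/.XO/X.O]+1 (2,1)[XOX/.XO/.XO]+1
p4 O@[XOX/XXO/..O]: (2,0)[XOX/XXO/O.O]-1* (2,1)[XOX/XXO/.OO]-1
p5 X@[XOX/XXO/O.O]: (2,1)[XOX/XXO/OXO]+1*
p6 O@[XOX/XXO/OXO] terminal -1; root [..X/.XO/..O] d5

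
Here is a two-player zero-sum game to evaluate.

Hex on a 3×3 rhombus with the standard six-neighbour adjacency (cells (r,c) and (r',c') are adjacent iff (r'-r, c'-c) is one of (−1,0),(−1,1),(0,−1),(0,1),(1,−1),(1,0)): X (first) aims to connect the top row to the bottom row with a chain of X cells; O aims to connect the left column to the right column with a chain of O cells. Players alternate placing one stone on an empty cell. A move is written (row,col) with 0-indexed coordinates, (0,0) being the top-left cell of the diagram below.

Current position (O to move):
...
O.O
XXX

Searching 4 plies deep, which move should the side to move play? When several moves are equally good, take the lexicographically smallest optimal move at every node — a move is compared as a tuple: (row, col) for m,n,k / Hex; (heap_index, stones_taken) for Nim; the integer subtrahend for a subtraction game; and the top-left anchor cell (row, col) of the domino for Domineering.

[.../O.O/XXX] O move#1: (0,0):-1/O../O.O/XXX, (0,1):+1/.O./O.O/XXX*, (0,2):+1/..O/O.O/XXX, (1,1):+1/.../OOO/XXX
[.O./O.O/XXX] X move#2: (0,0):-1/XO./O.O/XXX*, (0,2):-1/.OX/O.O/XXX, (1,1):-1/.O./OXO/XXX
[XO./O.O/XXX] O move#3: (0,2):+1/XOO/O.O/XXX*, (1,1):+1/XO./OOO/XXX
[XOO/O.O/XXX] end (terminal -1, X#4); searched .../O.O/XXX to 4

O's best at [.../O.O/XXX]: (0,1)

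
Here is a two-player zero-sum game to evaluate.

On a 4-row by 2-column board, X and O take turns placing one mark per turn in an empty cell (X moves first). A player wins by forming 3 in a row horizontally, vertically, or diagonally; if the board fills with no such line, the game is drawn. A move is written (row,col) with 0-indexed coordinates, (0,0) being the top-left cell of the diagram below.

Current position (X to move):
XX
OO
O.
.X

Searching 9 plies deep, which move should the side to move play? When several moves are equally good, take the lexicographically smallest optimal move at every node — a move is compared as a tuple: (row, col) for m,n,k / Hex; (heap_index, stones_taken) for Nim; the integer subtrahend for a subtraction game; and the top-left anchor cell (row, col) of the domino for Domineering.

X's best at [XX/OO/O./.X]: (3,0)

ply 1, X at XX/OO/O./.X | (2,1)=-1→XX/OO/OX/.X; (3,0)=+0→XX/OO/O./XX*
ply 2, O at XX/OO/O./XX | (2,1)=+0→XX/OO/OO/XX*
ply 3: XX/OO/OO/XX is terminal +0 (X); from XX/OO/O./.X depth 9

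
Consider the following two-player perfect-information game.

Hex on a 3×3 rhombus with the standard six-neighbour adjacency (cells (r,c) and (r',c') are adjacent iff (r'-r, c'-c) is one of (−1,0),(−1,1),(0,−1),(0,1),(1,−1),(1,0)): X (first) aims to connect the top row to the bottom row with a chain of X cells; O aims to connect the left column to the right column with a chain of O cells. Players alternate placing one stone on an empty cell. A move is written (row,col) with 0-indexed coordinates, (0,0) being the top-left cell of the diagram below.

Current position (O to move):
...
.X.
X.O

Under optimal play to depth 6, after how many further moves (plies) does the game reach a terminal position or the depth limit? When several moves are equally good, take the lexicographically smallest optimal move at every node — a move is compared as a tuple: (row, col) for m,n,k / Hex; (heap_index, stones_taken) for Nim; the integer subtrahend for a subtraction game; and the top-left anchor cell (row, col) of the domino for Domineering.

PV length from [.../.X./X.O]: 2 plies

ply 1, O at .../.X./X.O | (0,0)=-1→O../.X./X.O*; (0,1)=-1→.O./.X./X.O; (0,2)=-1→..O/.X./X.O; (1,0)=-1→.../OX./X.O; (1,2)=-1→.../.XO/X.O; (2,1)=-1→.../.X./XOO
ply 2, X at O../.X./X.O | (0,1)=+1→OX./.X./X.O*; (0,2)=+1→O.X/.X./X.O; (1,0)=+1→O../XX./X.O; (1,2)=+1→O../.XX/X.O; (2,1)=+1→O../.X./XXO
ply 3: OX./.X./X.O is terminal -1 (O); from .../.X./X.O depth 6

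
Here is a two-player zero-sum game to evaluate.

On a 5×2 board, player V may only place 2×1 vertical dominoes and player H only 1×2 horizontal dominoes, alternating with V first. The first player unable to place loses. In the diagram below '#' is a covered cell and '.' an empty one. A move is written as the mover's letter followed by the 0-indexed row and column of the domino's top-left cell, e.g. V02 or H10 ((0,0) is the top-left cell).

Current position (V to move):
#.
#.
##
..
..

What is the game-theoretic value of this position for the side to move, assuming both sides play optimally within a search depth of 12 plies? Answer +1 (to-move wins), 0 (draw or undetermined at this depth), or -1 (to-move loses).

[#./#./##/../..] V move#1: V01:-1/##/##/##/../.., V30:+1/#./#./##/#./#.*, V31:+1/#./#./##/.#/.#
[#./#./##/#./#.] end (terminal -1, H#2); searched #./#./##/../.. to 12

value(#./#./##/../.., V) = +1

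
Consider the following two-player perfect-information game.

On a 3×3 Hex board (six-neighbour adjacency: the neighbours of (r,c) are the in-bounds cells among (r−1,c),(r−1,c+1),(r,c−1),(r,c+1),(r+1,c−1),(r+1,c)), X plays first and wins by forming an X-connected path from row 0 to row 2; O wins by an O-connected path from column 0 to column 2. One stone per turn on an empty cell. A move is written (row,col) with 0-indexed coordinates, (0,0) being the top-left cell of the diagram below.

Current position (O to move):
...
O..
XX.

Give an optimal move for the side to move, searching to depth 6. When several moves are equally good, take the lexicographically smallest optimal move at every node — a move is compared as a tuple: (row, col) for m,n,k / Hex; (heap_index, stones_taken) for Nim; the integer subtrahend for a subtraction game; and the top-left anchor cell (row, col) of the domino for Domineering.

[.../O../XX.] O move#1: (0,0):-1/O../O../XX., (0,1):-1/.O./O../XX., (0,2):+1/..O/O../XX.*, (1,1):+1/.../OO./XX., (1,2):-1/.../O.O/XX., (2,2):-1/.../O../XXO
[..O/O../XX.] X move#2: (0,0):-1/X.O/O../XX.*, (0,1):-1/.XO/O../XX., (1,1):-1/..O/OX./XX., (1,2):-1/..O/O.X/XX., (2,2):-1/..O/O../XXX
[X.O/O../XX.] O move#3: (0,1):+1/XOO/O../XX.*, (1,1):+1/X.O/OO./XX., (1,2):+1/X.O/O.O/XX., (2,2):+1/X.O/O../XXO
[XOO/O../XX.] end (terminal -1, X#4); searched .../O../XX. to 6

O's best at [.../O../XX.]: (0,2)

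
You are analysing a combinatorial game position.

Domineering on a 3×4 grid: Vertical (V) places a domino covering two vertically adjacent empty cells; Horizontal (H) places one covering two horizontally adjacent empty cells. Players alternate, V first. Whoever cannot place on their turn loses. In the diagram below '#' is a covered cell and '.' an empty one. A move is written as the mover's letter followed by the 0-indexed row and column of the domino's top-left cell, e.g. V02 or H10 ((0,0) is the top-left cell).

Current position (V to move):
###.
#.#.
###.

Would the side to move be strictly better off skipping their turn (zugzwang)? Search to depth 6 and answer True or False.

ply 1, V at ###./#.#./###. | V03=+1→####/#.##/###.*; V13=+1→###./#.##/####
ply 2: ####/#.##/###. is terminal -1 (H); from ###./#.#./###. depth 6
pass branch (H moves first from the same position):
  | ply 1: ###./#.#./###. is terminal -1 (H); from ###./#.#./###. depth 6
V moving scores +1; V passing scores +1

zugzwang(###./#.#./###., V) = False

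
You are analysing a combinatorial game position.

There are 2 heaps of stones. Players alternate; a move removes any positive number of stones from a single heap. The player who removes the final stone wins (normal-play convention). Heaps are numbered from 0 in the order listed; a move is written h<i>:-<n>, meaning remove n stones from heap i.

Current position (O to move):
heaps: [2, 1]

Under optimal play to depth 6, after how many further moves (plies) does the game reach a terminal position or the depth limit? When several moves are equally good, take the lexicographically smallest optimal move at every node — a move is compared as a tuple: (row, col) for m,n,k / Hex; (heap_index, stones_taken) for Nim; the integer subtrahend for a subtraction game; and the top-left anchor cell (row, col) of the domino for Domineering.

p1 O@[(2,1)]: h0:-1[(1,1)]+1* h0:-2[(0,1)]-1 h1:-1[(2,0)]-1
p2 X@[(1,1)]: h0:-1[(0,1)]-1* h1:-1[(1,0)]-1
p3 O@[(0,1)]: h1:-1[(0,0)]+1*
p4 X@[(0,0)] terminal -1; root [(2,1)] d6

PV length from [(2,1)]: 3 plies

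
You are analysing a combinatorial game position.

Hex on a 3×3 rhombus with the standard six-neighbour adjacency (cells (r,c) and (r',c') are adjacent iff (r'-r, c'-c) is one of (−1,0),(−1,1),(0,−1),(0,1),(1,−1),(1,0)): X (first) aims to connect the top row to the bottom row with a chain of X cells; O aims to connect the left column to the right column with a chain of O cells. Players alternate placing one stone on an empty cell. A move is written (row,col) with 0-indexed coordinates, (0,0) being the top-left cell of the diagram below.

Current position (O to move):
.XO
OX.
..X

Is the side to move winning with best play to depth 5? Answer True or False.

O winning at [.XO/OX./..X]: False

ply 1, O at .XO/OX./..X | (0,0)=-1→OXO/OX./..X*; (1,2)=-1→.XO/OXO/..X; (2,0)=-1→.XO/OX./O.X; (2,1)=-1→.XO/OX./.OX
ply 2, X at OXO/OX./..X | (1,2)=+1→OXO/OXX/..X*; (2,0)=+1→OXO/OX./X.X; (2,1)=+1→OXO/OX./.XX
ply 3: OXO/OXX/..X is terminal -1 (O); from .XO/OX./..X depth 5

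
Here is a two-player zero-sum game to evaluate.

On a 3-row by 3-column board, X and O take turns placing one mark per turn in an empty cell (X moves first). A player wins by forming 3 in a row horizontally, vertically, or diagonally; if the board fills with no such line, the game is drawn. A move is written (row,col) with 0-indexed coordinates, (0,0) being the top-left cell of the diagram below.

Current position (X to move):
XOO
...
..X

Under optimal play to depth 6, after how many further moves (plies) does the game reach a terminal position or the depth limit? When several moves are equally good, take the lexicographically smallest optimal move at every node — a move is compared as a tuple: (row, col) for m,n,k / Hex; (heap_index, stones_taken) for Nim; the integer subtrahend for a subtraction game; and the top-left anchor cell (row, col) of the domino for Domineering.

PV length from [XOO/.../..X]: 3 plies

p1 X@[XOO/.../..X]: (1,0)[XOO/X../..X]+1* (1,1)[XOO/.X./..X]+1 (1,2)[XOO/..X/..X]-1 (2,0)[XOO/.../X.X]+1 (2,1)[XOO/.../.XX]+1
p2 O@[XOO/X../..X]: (1,1)[XOO/XO./..X]-1* (1,2)[XOO/X.O/..X]-1 (2,0)[XOO/X../O.X]-1 (2,1)[XOO/X../.OX]-1
p3 X@[XOO/XO./..X]: (1,2)[XOO/XOX/..X]-1 (2,0)[XOO/XO./X.X]+1* (2,1)[XOO/XO./.XX]-1
p4 O@[XOO/XO./X.X] terminal -1; root [XOO/.../..X] d6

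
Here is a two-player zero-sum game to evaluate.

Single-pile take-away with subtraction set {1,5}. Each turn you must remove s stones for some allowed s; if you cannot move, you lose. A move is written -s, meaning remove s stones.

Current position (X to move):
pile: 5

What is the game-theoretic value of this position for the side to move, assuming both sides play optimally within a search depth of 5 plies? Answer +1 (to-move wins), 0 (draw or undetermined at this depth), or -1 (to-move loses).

ply 1, X at 5 | -1=+1→4*; -5=+1→0
ply 2, O at 4 | -1=-1→3*
ply 3, X at 3 | -1=+1→2*
ply 4, O at 2 | -1=-1→1*
ply 5, X at 1 | -1=+1→0*
ply 6: 0 is terminal -1 (O); from 5 depth 5

value(5, X) = +1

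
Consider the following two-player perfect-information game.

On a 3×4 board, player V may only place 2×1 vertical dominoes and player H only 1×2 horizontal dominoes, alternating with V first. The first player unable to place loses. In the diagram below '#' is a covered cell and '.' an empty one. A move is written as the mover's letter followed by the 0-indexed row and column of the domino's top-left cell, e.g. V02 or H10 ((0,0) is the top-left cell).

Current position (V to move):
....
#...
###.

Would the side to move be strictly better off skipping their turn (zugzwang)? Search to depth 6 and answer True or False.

zugzwang(..../#.../###., V) = False

ply 1, V at ..../#.../###. | V01=-1→.#../##../###.; V02=+1→..#./#.#./###.*; V03=-1→...#/#..#/###.; V13=-1→..../#..#/####
ply 2, H at ..#./#.#./###. | H00=-1→###./#.#./###.*
ply 3, V at ###./#.#./###. | V03=+1→####/#.##/###.*; V13=+1→###./#.##/####
ply 4: ####/#.##/###. is terminal -1 (H); from ..../#.../###. depth 6
suppose V passes — search the same position with H to move:
pass> ply 1, H at ..../#.../###. | H00=-1→##../#.../###.; H01=+1→.##./#.../###.*; H02=+1→..##/#.../###.; H11=+1→..../###./###.; H12=+1→..../#.##/###.
pass> ply 2, V at .##./#.../###. | V03=-1→.###/#..#/###.*; V13=-1→.##./#..#/####
pass> ply 3, H at .###/#..#/###. | H11=+1→.###/####/###.*
pass> ply 4: .###/####/###. is terminal -1 (V); from ..../#.../###. depth 6
for V: play +1, pass -1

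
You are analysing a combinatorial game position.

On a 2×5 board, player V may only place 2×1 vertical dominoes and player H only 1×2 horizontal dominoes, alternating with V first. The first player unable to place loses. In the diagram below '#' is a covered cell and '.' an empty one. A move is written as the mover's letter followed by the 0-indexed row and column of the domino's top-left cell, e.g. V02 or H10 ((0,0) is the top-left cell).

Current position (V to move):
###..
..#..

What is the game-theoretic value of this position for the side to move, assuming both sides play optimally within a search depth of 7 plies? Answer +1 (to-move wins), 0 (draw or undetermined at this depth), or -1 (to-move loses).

value(###../..#.., V) = +1

p1 V@[###../..#..]: V03[####./..##.]+1* V04[###.#/..#.#]+1
p2 H@[####./..##.]: H10[####./####.]-1*
p3 V@[####./####.]: V04[#####/#####]+1*
p4 H@[#####/#####] terminal -1; root [###../..#..] d7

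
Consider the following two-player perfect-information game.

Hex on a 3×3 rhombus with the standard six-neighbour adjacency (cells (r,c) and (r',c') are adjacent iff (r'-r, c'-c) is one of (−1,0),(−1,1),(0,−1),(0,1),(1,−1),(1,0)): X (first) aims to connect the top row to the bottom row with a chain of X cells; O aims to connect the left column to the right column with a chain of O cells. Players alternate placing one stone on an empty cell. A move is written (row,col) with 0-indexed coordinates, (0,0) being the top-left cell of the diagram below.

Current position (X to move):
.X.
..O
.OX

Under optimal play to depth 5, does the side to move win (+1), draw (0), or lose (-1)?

p1 X@[.X./..O/.OX]: (0,0)[XX./..O/.OX]-1 (0,2)[.XX/..O/.OX]-1 (1,0)[.X./X.O/.OX]-1 (1,1)[.X./.XO/.OX]-1 (2,0)[.X./..O/XOX]+1*
p2 O@[.X./..O/XOX]: (0,0)[OX./..O/XOX]-1* (0,2)[.XO/..O/XOX]-1 (1,0)[.X./O.O/XOX]-1 (1,1)[.X./.OO/XOX]-1
p3 X@[OX./..O/XOX]: (0,2)[OXX/..O/XOX]+1* (1,0)[OX./X.O/XOX]+1 (1,1)[OX./.XO/XOX]+1
p4 O@[OXX/..O/XOX]: (1,0)[OXX/O.O/XOX]-1* (1,1)[OXX/.OO/XOX]-1
p5 X@[OXX/O.O/XOX]: (1,1)[OXX/OXO/XOX]+1*
p6 O@[OXX/OXO/XOX] terminal -1; root [.X./..O/.OX] d5

value(.X./..O/.OX, X) = +1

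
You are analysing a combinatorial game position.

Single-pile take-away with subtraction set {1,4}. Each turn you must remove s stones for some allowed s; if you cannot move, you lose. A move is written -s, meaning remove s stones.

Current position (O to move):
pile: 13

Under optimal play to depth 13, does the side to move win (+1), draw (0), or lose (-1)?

value(13, O) = +1

ply 1, O at 13 | -1=+1→12*; -4=-1→9
ply 2, X at 12 | -1=-1→11*; -4=-1→8
ply 3, O at 11 | -1=+1→10*; -4=+1→7
ply 4, X at 10 | -1=-1→9*; -4=-1→6
ply 5, O at 9 | -1=-1→8; -4=+1→5*
ply 6, X at 5 | -1=-1→4*; -4=-1→1
ply 7, O at 4 | -1=-1→3; -4=+1→0*
ply 8: 0 is terminal -1 (X); from 13 depth 13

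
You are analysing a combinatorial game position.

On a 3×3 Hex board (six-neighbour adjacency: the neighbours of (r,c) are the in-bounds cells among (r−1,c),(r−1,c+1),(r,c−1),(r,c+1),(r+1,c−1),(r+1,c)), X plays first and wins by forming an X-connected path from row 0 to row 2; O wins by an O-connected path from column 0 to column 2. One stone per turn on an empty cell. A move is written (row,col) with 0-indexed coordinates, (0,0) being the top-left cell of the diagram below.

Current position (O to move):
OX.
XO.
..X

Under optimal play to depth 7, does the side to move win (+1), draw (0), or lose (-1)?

value(OX./XO./..X, O) = +1

[OX./XO./..X] O move#1: (0,2):-1/OXO/XO./..X, (1,2):-1/OX./XOO/..X, (2,0):+1/OX./XO./O.X*, (2,1):-1/OX./XO./.OX
[OX./XO./O.X] X move#2: (0,2):-1/OXX/XO./O.X*, (1,2):-1/OX./XOX/O.X, (2,1):-1/OX./XO./OXX
[OXX/XO./O.X] O move#3: (1,2):+1/OXX/XOO/O.X*, (2,1):-1/OXX/XO./OOX
[OXX/XOO/O.X] end (terminal -1, X#4); searched OX./XO./..X to 7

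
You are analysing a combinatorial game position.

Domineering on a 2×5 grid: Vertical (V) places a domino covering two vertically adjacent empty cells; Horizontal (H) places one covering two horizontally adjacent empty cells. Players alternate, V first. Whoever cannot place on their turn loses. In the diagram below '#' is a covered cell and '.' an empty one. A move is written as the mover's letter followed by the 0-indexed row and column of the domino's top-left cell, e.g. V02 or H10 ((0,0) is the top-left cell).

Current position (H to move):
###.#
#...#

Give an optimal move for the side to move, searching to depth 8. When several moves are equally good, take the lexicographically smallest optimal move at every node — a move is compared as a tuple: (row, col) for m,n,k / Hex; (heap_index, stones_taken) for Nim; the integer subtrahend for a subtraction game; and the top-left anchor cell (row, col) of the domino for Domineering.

H's best at [###.#/#...#]: H12

[###.#/#...#] H move#1: H11:-1/###.#/###.#, H12:+1/###.#/#.###*
[###.#/#.###] end (terminal -1, V#2); searched ###.#/#...# to 8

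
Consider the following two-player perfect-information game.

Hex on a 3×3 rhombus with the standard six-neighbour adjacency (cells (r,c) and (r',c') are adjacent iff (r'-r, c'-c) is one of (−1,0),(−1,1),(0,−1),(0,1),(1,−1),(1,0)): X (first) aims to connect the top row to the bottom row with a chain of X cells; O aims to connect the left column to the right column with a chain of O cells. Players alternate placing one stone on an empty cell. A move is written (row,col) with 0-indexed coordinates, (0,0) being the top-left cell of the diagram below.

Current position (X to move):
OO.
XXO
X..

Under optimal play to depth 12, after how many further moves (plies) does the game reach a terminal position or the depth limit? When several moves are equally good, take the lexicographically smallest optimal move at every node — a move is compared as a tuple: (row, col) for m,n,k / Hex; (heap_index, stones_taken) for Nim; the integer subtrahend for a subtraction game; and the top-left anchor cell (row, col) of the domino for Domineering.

PV length from [OO./XXO/X..]: 1 ply

p1 X@[OO./XXO/X..]: (0,2)[OOX/XXO/X..]+1* (2,1)[OO./XXO/XX.]-1 (2,2)[OO./XXO/X.X]-1
p2 O@[OOX/XXO/X..] terminal -1; root [OO./XXO/X..] d12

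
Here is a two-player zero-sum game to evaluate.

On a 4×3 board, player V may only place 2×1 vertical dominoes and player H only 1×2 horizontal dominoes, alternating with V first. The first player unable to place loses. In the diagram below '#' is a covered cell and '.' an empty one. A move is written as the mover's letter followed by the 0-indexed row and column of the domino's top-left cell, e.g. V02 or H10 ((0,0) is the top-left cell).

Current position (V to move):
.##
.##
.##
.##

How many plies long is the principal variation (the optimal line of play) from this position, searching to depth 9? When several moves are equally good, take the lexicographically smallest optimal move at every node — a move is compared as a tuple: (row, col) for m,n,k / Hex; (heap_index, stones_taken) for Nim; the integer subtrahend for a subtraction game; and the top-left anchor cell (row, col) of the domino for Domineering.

ply 1, V at .##/.##/.##/.## | V00=+1→###/###/.##/.##*; V10=+1→.##/###/###/.##; V20=+1→.##/.##/###/###
ply 2: ###/###/.##/.## is terminal -1 (H); from .##/.##/.##/.## depth 9

PV length from [.##/.##/.##/.##]: 1 ply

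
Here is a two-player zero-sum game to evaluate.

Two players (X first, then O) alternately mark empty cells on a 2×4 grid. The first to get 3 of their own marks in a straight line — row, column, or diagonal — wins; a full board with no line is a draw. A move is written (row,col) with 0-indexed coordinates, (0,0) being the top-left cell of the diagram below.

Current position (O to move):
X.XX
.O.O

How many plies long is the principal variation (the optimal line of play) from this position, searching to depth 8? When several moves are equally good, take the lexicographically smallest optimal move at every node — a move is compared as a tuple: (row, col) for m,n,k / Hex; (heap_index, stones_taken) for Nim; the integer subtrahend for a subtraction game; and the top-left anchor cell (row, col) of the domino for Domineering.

PV length from [X.XX/.O.O]: 1 ply

p1 O@[X.XX/.O.O]: (0,1)[XOXX/.O.O]+0 (1,0)[X.XX/OO.O]-1 (1,2)[X.XX/.OOO]+1*
p2 X@[X.XX/.OOO] terminal -1; root [X.XX/.O.O] d8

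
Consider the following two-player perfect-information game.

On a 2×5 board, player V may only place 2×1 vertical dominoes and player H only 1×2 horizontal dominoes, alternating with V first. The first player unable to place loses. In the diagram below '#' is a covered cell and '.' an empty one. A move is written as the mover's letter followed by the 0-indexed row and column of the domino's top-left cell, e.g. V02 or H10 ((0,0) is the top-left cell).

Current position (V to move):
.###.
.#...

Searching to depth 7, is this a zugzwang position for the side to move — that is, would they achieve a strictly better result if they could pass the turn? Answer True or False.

ply 1, V at .###./.#... | V00=-1→####./##...; V04=+1→.####/.#..#*
ply 2, H at .####/.#..# | H12=-1→.####/.####*
ply 3, V at .####/.#### | V00=+1→#####/#####*
ply 4: #####/##### is terminal -1 (H); from .###./.#... depth 7
pass branch (H moves first from the same position):
  | ply 1, H at .###./.#... | H12=-1→.###./.###.*; H13=-1→.###./.#.##
  | ply 2, V at .###./.###. | V00=+1→####./####.*; V04=+1→.####/.####
  | ply 3: ####./####. is terminal -1 (H); from .###./.#... depth 7
V moving scores +1; V passing scores +1

zugzwang(.###./.#..., V) = False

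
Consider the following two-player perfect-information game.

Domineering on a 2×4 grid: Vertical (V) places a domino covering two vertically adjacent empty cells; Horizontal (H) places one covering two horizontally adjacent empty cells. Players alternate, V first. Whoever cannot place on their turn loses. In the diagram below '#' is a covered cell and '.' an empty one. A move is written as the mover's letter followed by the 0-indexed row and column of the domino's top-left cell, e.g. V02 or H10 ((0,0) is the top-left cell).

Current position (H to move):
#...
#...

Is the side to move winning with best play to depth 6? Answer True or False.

H winning at [#.../#...]: True

ply 1, H at #.../#... | H01=+1→###./#...*; H02=+1→#.##/#...; H11=+1→#.../###.; H12=+1→#.../#.##
ply 2, V at ###./#... | V03=-1→####/#..#*
ply 3, H at ####/#..# | H11=+1→####/####*
ply 4: ####/#### is terminal -1 (V); from #.../#... depth 6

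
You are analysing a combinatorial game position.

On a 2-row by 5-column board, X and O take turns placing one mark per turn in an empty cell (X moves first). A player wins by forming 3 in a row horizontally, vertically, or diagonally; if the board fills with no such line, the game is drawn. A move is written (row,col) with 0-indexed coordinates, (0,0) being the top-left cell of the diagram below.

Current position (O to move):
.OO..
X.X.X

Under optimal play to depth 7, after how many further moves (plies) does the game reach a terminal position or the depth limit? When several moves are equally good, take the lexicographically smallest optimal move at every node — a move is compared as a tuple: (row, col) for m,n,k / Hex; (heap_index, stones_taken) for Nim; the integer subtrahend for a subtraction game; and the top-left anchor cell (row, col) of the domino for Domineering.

[.OO../X.X.X] O move#1: (0,0):+1/OOO../X.X.X*, (0,3):+1/.OOO./X.X.X, (0,4):-1/.OO.O/X.X.X, (1,1):-1/.OO../XOX.X, (1,3):-1/.OO../X.XOX
[OOO../X.X.X] end (terminal -1, X#2); searched .OO../X.X.X to 7

PV length from [.OO../X.X.X]: 1 ply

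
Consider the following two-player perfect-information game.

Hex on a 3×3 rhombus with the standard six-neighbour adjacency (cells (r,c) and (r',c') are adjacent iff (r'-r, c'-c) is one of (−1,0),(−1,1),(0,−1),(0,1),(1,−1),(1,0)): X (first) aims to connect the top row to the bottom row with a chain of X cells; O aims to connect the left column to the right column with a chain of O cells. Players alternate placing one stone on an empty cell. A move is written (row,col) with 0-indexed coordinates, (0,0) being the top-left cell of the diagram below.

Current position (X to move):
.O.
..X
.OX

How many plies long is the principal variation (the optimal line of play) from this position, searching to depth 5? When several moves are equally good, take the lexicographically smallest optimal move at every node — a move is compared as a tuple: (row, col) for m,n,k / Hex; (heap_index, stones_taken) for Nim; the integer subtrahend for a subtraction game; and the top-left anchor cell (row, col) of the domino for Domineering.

PV length from [.O./..X/.OX]: 5 plies

[.O./..X/.OX] X move#1: (0,0):+1/XO./..X/.OX*, (0,2):+1/.OX/..X/.OX, (1,0):+1/.O./X.X/.OX, (1,1):-1/.O./.XX/.OX, (2,0):-1/.O./..X/XOX
[XO./..X/.OX] O move#2: (0,2):-1/XOO/..X/.OX*, (1,0):-1/XO./O.X/.OX, (1,1):-1/XO./.OX/.OX, (2,0):-1/XO./..X/OOX
[XOO/..X/.OX] X move#3: (1,0):+1/XOO/X.X/.OX*, (1,1):-1/XOO/.XX/.OX, (2,0):-1/XOO/..X/XOX
[XOO/X.X/.OX] O move#4: (1,1):-1/XOO/XOX/.OX*, (2,0):-1/XOO/X.X/OOX
[XOO/XOX/.OX] X move#5: (2,0):+1/XOO/XOX/XOX*
[XOO/XOX/XOX] end (terminal -1, O#6); searched .O./..X/.OX to 5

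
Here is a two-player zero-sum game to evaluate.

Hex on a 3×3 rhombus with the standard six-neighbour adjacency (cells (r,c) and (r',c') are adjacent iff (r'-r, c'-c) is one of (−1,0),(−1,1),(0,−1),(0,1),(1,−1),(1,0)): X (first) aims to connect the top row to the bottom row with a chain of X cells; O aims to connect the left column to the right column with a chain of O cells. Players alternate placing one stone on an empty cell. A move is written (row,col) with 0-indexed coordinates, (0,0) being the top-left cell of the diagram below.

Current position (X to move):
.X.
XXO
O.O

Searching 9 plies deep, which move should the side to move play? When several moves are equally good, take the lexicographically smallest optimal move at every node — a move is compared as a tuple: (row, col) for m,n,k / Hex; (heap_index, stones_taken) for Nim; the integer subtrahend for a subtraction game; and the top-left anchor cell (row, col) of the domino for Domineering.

p1 X@[.X./XXO/O.O]: (0,0)[XX./XXO/O.O]-1 (0,2)[.XX/XXO/O.O]-1 (2,1)[.X./XXO/OXO]+1*
p2 O@[.X./XXO/OXO] terminal -1; root [.X./XXO/O.O] d9

X's best at [.X./XXO/O.O]: (2,1)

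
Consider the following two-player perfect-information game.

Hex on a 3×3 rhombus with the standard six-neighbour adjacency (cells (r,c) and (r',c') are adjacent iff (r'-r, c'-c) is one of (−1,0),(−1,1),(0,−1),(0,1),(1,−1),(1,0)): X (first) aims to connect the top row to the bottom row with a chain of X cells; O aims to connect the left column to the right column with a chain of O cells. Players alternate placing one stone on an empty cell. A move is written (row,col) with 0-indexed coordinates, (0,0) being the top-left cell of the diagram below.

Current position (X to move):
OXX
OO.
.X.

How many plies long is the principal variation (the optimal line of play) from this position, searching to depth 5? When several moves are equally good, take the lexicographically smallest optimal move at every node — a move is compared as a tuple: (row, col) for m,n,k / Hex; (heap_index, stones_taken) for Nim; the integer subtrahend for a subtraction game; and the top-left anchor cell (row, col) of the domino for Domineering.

[OXX/OO./.X.] X move#1: (1,2):+1/OXX/OOX/.X.*, (2,0):-1/OXX/OO./XX., (2,2):-1/OXX/OO./.XX
[OXX/OOX/.X.] end (terminal -1, O#2); searched OXX/OO./.X. to 5

PV length from [OXX/OO./.X.]: 1 ply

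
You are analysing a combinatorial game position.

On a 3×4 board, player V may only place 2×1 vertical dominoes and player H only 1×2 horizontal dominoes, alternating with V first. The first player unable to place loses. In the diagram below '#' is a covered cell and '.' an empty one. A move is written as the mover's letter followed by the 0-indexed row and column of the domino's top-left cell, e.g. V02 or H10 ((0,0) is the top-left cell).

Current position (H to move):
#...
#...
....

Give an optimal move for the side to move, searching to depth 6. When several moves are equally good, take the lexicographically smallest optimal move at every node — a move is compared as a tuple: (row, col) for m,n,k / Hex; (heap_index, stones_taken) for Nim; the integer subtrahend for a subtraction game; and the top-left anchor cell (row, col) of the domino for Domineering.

H's best at [#.../#.../....]: H11

ply 1, H at #.../#.../.... | H01=-1→###./#.../....; H02=-1→#.##/#.../....; H11=+1→#.../###./....*; H12=+1→#.../#.##/....; H20=-1→#.../#.../##..; H21=-1→#.../#.../.##.; H22=-1→#.../#.../..##
ply 2, V at #.../###./.... | V03=-1→#..#/####/....*; V13=-1→#.../####/...#
ply 3, H at #..#/####/.... | H01=+1→####/####/....*; H20=+1→#..#/####/##..; H21=+1→#..#/####/.##.; H22=+1→#..#/####/..##
ply 4: ####/####/.... is terminal -1 (V); from #.../#.../.... depth 6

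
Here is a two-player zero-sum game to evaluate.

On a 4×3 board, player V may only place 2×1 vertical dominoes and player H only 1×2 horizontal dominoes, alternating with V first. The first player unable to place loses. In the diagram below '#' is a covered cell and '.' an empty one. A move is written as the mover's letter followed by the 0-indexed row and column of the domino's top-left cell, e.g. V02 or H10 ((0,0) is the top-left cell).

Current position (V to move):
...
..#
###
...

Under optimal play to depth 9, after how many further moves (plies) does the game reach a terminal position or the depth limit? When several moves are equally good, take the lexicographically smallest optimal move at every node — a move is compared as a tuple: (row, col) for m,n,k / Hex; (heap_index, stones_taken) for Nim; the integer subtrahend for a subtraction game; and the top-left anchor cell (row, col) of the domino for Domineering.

PV length from [.../..#/###/...]: 3 plies

[.../..#/###/...] V move#1: V00:-1/#../#.#/###/..., V01:+1/.#./.##/###/...*
[.#./.##/###/...] H move#2: H30:-1/.#./.##/###/##.*, H31:-1/.#./.##/###/.##
[.#./.##/###/##.] V move#3: V00:+1/##./###/###/##.*
[##./###/###/##.] end (terminal -1, H#4); searched .../..#/###/... to 9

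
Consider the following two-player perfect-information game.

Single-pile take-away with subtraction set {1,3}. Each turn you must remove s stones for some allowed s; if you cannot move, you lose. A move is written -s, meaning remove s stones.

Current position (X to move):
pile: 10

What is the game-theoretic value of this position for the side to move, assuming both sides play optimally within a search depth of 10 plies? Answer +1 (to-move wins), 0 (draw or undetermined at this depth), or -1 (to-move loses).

value(10, X) = -1

[10] X move#1: -1:-1/9*, -3:-1/7
[9] O move#2: -1:+1/8*, -3:+1/6
[8] X move#3: -1:-1/7*, -3:-1/5
[7] O move#4: -1:+1/6*, -3:+1/4
[6] X move#5: -1:-1/5*, -3:-1/3
[5] O move#6: -1:+1/4*, -3:+1/2
[4] X move#7: -1:-1/3*, -3:-1/1
[3] O move#8: -1:+1/2*, -3:+1/0
[2] X move#9: -1:-1/1*
[1] O move#10: -1:+1/0*
[0] end (terminal -1, X#11); searched 10 to 10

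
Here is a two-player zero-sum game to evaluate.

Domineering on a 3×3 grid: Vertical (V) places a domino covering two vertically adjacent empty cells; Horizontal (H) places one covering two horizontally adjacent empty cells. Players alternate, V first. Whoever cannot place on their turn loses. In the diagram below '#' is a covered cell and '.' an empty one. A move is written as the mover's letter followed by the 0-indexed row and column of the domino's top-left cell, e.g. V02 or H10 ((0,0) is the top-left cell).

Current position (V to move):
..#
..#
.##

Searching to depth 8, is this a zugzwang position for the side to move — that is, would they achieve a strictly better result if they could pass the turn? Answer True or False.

zugzwang(..#/..#/.##, V) = False

p1 V@[..#/..#/.##]: V00[#.#/#.#/.##]+1* V01[.##/.##/.##]+1 V10[..#/#.#/###]-1
p2 H@[#.#/#.#/.##] terminal -1; root [..#/..#/.##] d8
pass branch (H moves first from the same position):
  | p1 H@[..#/..#/.##]: H00[###/..#/.##]-1 H10[..#/###/.##]+1*
  | p2 V@[..#/###/.##] terminal -1; root [..#/..#/.##] d8
V moving scores +1; V passing scores -1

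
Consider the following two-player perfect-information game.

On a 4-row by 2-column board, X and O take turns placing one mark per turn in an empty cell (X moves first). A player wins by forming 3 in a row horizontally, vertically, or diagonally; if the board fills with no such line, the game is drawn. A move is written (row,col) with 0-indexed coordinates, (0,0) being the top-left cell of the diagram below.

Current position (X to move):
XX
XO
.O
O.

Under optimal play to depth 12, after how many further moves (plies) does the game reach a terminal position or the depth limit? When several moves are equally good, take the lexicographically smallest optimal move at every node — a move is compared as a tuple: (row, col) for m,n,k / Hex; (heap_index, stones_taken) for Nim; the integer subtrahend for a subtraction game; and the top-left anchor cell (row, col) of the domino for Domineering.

[XX/XO/.O/O.] X move#1: (2,0):+1/XX/XO/XO/O.*, (3,1):+0/XX/XO/.O/OX
[XX/XO/XO/O.] end (terminal -1, O#2); searched XX/XO/.O/O. to 12

PV length from [XX/XO/.O/O.]: 1 ply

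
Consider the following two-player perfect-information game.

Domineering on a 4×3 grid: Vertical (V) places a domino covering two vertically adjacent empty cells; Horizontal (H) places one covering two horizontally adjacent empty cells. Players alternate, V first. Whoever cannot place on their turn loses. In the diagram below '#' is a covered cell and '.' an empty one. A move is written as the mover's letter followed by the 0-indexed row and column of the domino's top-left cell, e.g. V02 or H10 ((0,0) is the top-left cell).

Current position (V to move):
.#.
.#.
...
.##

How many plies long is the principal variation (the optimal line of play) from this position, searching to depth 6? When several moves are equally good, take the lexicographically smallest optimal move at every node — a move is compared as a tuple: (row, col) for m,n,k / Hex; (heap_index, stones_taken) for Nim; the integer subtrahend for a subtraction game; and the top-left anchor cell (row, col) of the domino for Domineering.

p1 V@[.#./.#./.../.##]: V00[##./##./.../.##]+1* V02[.##/.##/.../.##]+1 V10[.#./##./#../.##]+1 V12[.#./.##/..#/.##]+1 V20[.#./.#./#../###]+1
p2 H@[##./##./.../.##]: H20[##./##./##./.##]-1* H21[##./##./.##/.##]-1
p3 V@[##./##./##./.##]: V02[###/###/##./.##]+1* V12[##./###/###/.##]+1
p4 H@[###/###/##./.##] terminal -1; root [.#./.#./.../.##] d6

PV length from [.#./.#./.../.##]: 3 plies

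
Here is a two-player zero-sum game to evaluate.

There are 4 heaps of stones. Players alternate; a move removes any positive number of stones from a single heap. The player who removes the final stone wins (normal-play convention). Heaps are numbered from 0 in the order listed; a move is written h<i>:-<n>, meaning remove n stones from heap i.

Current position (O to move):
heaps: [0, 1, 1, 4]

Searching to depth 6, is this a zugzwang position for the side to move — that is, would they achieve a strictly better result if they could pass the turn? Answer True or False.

zugzwang((0,1,1,4), O) = False

p1 O@[(0,1,1,4)]: h1:-1[(0,0,1,4)]-1 h2:-1[(0,1,0,4)]-1 h3:-1[(0,1,1,3)]-1 h3:-2[(0,1,1,2)]-1 h3:-3[(0,1,1,1)]-1 h3:-4[(0,1,1,0)]+1*
p2 X@[(0,1,1,0)]: h1:-1[(0,0,1,0)]-1* h2:-1[(0,1,0,0)]-1
p3 O@[(0,0,1,0)]: h2:-1[(0,0,0,0)]+1*
p4 X@[(0,0,0,0)] terminal -1; root [(0,1,1,4)] d6
pass branch (X moves first from the same position):
  | p1 X@[(0,1,1,4)]: h1:-1[(0,0,1,4)]-1 h2:-1[(0,1,0,4)]-1 h3:-1[(0,1,1,3)]-1 h3:-2[(0,1,1,2)]-1 h3:-3[(0,1,1,1)]-1 h3:-4[(0,1,1,0)]+1*
  | p2 O@[(0,1,1,0)]: h1:-1[(0,0,1,0)]-1* h2:-1[(0,1,0,0)]-1
  | p3 X@[(0,0,1,0)]: h2:-1[(0,0,0,0)]+1*
  | p4 O@[(0,0,0,0)] terminal -1; root [(0,1,1,4)] d6
O moving scores +1; O passing scores -1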